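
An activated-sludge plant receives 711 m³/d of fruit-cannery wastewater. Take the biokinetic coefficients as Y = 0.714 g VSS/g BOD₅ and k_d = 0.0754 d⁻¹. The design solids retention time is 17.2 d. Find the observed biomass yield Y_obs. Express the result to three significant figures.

Y_obs ≈ 0.311 g VSS/g BOD₅

Correct the yield for decay: Y_obs = Y/(1 + k_d θ_c) = 0.714 / (1 + 0.0754 × 17.2) = 0.714 / 2.297 = 0.3109.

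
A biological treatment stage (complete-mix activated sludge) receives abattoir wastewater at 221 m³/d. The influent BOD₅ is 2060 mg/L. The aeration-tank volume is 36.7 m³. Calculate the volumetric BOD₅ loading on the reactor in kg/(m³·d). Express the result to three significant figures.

L_v ≈ 12.4 kg BOD₅/(m³·d)

L_v = Q S₀ / V = 221 × 2060 × 10⁻³ / 36.70 = 12.40 kg/(m³·d).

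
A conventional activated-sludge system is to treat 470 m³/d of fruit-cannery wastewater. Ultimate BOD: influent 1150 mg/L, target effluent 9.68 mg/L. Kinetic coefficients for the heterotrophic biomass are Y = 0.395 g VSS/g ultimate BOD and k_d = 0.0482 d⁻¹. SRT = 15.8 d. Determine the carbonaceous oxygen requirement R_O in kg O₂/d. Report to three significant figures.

R_O ≈ 365 kg O₂/d

The observed yield is Y_obs = Y/(1 + k_d·θ_c) = 0.395 / (1 + 0.0482 × 15.8) = 0.395 / 1.762 = 0.2242 g VSS per g ultimate BOD removed.
Q·(S₀ − S) = 470 × (1150 − 9.68) × 10⁻³ = 536.0 kg/d removed.
Net sludge production P_X = 0.2242 × 536.0 = 120.2 kg VSS/d.
Carbonaceous O₂ demand = substrate oxidised − cell-mass equivalent = 536.0 − 1.42 × 120.2 = 365.3 kg O₂/d.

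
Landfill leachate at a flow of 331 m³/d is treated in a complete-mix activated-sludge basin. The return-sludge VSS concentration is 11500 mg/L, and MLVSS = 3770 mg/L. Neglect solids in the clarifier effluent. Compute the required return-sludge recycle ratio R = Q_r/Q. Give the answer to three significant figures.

Solids balance on the clarifier gives (1+R)X = R·X_r, so R = X/(X_r − X) = 3770 / (11500 − 3770) = 0.4877.

R ≈ 0.488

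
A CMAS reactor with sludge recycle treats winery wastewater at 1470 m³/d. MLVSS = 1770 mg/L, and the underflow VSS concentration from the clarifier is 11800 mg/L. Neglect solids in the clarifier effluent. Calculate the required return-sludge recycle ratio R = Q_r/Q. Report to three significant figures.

R ≈ 0.176

Solids balance on the clarifier gives (1+R)X = R·X_r, so R = X/(X_r − X) = 1770 / (11800 − 1770) = 0.1765.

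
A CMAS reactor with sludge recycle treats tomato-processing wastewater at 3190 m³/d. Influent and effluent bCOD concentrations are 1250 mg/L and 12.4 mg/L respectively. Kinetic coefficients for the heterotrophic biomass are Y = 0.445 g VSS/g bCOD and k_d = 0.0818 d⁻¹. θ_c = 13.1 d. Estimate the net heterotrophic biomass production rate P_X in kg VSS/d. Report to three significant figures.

Correct the yield for decay: Y_obs = Y/(1 + k_d θ_c) = 0.445 / (1 + 0.0818 × 13.1) = 0.445 / 2.072 = 0.2148.
Mass of bCOD removed per day: Q(S₀ − S) = 3190 × 1238 g/m³ = 3948 kg/d.
Biomass produced: P_X = Y_obs·Q·ΔS = 0.2148 × 3948 ≈ 848.1 kg VSS/d.

P_X ≈ 848 kg VSS/d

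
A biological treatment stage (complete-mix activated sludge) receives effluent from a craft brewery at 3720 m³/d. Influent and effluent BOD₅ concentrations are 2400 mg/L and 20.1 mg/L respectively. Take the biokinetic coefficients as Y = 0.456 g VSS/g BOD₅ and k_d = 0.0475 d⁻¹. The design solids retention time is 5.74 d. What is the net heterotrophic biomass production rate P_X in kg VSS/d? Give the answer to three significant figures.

P_X ≈ 3170 kg VSS/d

Correct the yield for decay: Y_obs = Y/(1 + k_d θ_c) = 0.456 / (1 + 0.0475 × 5.74) = 0.456 / 1.273 = 0.3583.
ΔS = 2400 − 20.1 = 2380 mg/L, so the substrate removal rate is 3720 × 2380/1000 = 8853 kg BOD₅/d.
So the net sludge growth is P_X = 0.3583 × 8853 = 3172 kg VSS/d.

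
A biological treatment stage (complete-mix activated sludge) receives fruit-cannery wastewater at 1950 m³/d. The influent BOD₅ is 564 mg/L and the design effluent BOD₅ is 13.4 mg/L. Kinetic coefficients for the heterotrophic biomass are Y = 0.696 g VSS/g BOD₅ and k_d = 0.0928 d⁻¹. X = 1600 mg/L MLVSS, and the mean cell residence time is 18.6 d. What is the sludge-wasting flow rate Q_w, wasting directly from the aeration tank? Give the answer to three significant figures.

Q_w ≈ 171 m³/d

Rearranging the biomass balance for a CMAS with decay, V = Y·Q·ΔS·θ_c / [X·(1+k_d θ_c)] = 0.696 × 1950 × (564 − 13.4) × 18.6 / [1600 × (1 + 0.0928 × 18.6)] = 1.39×10^7 / 4362 = 3187 m³.
With mixed-liquor wasting, θ_c = V/Q_w, so Q_w = V/θ_c = 3187/18.6 = 171.3 m³/d.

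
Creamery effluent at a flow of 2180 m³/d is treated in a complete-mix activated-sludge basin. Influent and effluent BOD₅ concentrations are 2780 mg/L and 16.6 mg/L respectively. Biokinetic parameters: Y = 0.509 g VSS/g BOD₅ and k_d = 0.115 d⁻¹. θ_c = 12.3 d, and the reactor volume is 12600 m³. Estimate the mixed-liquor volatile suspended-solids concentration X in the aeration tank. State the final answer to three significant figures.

From V·X·(1 + k_d·θ_c) = Y·Q·(S₀ − S)·θ_c: X = 0.509 × 2180 × (2780 − 16.6) × 12.3 / [12600 × (1 + 0.115 × 12.3)] = 1240 mg/L.

X ≈ 1240 mg/L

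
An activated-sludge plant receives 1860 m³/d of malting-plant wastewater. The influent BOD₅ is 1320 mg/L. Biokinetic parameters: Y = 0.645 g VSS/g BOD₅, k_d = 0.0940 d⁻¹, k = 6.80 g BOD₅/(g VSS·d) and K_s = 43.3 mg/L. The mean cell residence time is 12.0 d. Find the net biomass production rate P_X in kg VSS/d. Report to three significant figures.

P_X ≈ 743 kg VSS/d

Effluent substrate depends only on kinetics and SRT: S = K_s(1 + k_d θ_c) / [θ_c(Yk − k_d) − 1] = 43.3 × (1 + 0.0940 × 12.0) / [12.0 × (0.645 × 6.80 − 0.0940) − 1] = 92.14 / 50.50 = 1.824 mg/L.
Y_obs = Y / (1 + k_d θ_c) = 0.645 / (1 + 0.0940 × 12.0) = 0.645 / 2.128 = 0.3031.
Substrate removed = Q·(S₀ − S) = 1860 m³/d × (1320 − 1.82) g/m³ = 2.45×10^6 g/d = 2452 kg/d.
Biomass produced: P_X = Y_obs·Q·ΔS = 0.3031 × 2452 ≈ 743.1 kg VSS/d.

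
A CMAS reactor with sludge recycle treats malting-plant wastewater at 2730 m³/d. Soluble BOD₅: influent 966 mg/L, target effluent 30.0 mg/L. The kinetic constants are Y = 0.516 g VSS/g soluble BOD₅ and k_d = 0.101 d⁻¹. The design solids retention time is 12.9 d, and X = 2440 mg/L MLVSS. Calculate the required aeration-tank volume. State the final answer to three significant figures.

V ≈ 3030 m³

From the SRT design equation V = Y Q (S₀−S) θ_c / [X (1 + k_d θ_c)] = 0.516 × 2730 × (966 − 30.0) × 12.9 / [2440 × (1 + 0.101 × 12.9)] = 1.7×10^7 / 5619 = 3027 m³.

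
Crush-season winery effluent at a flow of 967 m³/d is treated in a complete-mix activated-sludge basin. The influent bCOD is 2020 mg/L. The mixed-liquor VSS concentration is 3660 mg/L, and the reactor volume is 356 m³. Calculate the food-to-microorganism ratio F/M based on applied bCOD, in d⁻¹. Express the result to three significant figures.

F/M ≈ 1.50 d⁻¹

F/M = Q·S₀ / (V·X) = 967 × 2020 / (356.0 × 3660) = 1.499 g bCOD·(g VSS·d)⁻¹.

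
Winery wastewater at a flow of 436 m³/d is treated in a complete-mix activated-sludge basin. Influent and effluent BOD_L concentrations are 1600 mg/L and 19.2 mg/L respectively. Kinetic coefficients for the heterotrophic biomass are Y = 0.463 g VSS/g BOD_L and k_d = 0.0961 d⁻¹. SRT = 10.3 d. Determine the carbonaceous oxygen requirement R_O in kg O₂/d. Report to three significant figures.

Y_obs = Y / (1 + k_d θ_c) = 0.463 / (1 + 0.0961 × 10.3) = 0.463 / 1.990 = 0.2327.
ΔS = 1600 − 19.2 = 1581 mg/L, so the substrate removal rate is 436 × 1581/1000 = 689.2 kg BOD_L/d.
Biomass synthesised: P_X = Y_obs × 689.2 = 160.4 kg VSS/d.
Carbonaceous O₂ demand = substrate oxidised − cell-mass equivalent = 689.2 − 1.42 × 160.4 = 461.5 kg O₂/d.

R_O ≈ 462 kg O₂/d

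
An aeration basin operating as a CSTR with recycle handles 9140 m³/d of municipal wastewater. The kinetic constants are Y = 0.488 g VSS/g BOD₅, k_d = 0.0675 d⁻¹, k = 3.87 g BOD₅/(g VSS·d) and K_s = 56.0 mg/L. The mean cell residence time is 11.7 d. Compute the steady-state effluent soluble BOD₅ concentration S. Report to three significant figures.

For a completely mixed reactor with recycle the Lawrence–McCarty relation gives S = K_s·(1 + k_d·θ_c) / [θ_c·(Y·k − k_d) − 1] = 56.0 × (1 + 0.0675 × 11.7) / [11.7 × (0.488 × 3.87 − 0.0675) − 1] = 100.2 / 20.31 = 4.936 mg/L.

S ≈ 4.94 mg/L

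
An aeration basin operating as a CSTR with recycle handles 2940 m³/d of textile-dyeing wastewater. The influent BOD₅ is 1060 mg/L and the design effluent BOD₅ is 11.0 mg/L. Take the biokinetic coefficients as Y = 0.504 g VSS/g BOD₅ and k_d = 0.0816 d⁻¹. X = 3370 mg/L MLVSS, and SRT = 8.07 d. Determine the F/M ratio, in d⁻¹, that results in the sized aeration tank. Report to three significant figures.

From the SRT design equation V = Y Q (S₀−S) θ_c / [X (1 + k_d θ_c)] = 0.504 × 2940 × (1060 − 11.0) × 8.07 / [3370 × (1 + 0.0816 × 8.07)] = 1.25×10^7 / 5589 = 2244 m³.
Food-to-microorganism ratio F/M = Q S₀ / (V X) = 2940 × 1060 / (2244 × 3370) = 0.4120 d⁻¹.

F/M ≈ 0.412 d⁻¹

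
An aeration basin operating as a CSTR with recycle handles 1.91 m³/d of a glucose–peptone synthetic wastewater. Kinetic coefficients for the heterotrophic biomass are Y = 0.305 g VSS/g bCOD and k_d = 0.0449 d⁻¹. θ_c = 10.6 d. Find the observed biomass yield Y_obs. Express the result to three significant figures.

Y_obs ≈ 0.207 g VSS/g bCOD

Correct the yield for decay: Y_obs = Y/(1 + k_d θ_c) = 0.305 / (1 + 0.0449 × 10.6) = 0.305 / 1.476 = 0.2066.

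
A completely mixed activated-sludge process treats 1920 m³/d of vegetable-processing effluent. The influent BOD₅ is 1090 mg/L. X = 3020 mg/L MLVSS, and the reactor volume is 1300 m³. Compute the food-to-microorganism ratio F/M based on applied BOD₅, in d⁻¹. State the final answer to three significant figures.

Food-to-microorganism ratio F/M = Q S₀ / (V X) = 1920 × 1090 / (1300 × 3020) = 0.5331 d⁻¹.

F/M ≈ 0.533 d⁻¹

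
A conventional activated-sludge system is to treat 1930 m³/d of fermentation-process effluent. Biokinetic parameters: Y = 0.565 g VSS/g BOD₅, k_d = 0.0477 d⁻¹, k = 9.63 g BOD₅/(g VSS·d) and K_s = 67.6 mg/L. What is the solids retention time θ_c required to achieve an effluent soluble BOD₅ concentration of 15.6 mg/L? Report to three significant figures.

θ_c ≈ 1.03 d

Specific growth rate at S = 15.6 mg/L: μ = YkS/(K_s+S) = 0.565·9.63·15.6/(67.6+15.6) = 1.020 d⁻¹.
Then 1/θ_c = μ − k_d = 1.020 − 0.0477 = 0.9725 d⁻¹, giving θ_c = 1.028 d.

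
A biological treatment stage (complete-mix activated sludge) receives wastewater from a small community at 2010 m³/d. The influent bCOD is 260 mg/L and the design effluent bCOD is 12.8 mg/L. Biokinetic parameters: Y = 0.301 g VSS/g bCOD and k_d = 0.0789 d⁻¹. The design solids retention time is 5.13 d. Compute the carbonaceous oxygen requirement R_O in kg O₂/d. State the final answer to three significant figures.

Observed yield with endogenous decay: Y_obs = Y / (1 + k_d·θ_c) = 0.301 / (1 + 0.0789 × 5.13) = 0.301 / 1.405 = 0.2143 g VSS/g bCOD.
ΔS = 260 − 12.8 = 247.2 mg/L, so the substrate removal rate is 2010 × 247.2/1000 = 496.9 kg bCOD/d.
P_X = Y_obs·Q·(S₀ − S) = 0.2143 × 496.9 = 106.5 kg VSS/d.
R_O = Q·ΔS − 1.42 P_X = 496.9 − 151.2 = 345.7 kg O₂/d.

R_O ≈ 346 kg O₂/d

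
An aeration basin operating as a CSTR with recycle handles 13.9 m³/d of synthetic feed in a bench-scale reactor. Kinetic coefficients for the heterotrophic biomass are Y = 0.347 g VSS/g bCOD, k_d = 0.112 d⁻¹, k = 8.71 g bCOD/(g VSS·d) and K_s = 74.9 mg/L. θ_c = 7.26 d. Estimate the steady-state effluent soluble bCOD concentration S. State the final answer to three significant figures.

S ≈ 6.75 mg/L

From the Monod/SRT balance for a CMAS, S = K_s·(1+k_d θ_c)/[θ_c·(Y k − k_d) − 1] = 74.9 × (1 + 0.112 × 7.26) / [7.26 × (0.347 × 8.71 − 0.112) − 1] = 135.8 / 20.13 = 6.747 mg/L.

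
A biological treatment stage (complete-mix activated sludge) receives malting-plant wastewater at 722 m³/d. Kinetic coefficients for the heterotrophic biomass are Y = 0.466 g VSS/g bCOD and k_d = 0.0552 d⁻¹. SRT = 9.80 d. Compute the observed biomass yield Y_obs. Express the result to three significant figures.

Y_obs ≈ 0.302 g VSS/g bCOD

Y_obs = Y / (1 + k_d θ_c) = 0.466 / (1 + 0.0552 × 9.80) = 0.466 / 1.541 = 0.3024.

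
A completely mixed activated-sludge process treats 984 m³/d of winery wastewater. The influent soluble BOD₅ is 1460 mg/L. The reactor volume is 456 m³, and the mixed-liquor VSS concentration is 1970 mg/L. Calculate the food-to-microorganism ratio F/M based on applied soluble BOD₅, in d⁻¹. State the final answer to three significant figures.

F/M = applied load / biomass = Q·S₀/(V·X) = 984 × 1460 / (456.0 × 1970) = 1.599 d⁻¹.

F/M ≈ 1.60 d⁻¹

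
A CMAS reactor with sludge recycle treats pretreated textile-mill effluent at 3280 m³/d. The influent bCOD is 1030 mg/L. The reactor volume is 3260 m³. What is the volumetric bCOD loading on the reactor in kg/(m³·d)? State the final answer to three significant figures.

L_v = Q S₀ / V = 3280 × 1030 × 10⁻³ / 3260 = 1.036 kg/(m³·d).

L_v ≈ 1.04 kg bCOD/(m³·d)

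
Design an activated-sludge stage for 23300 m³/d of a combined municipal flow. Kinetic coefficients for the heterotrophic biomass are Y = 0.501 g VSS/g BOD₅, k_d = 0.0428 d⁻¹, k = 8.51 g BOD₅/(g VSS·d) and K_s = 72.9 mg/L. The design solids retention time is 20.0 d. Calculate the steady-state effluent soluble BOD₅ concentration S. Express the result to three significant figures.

Effluent substrate depends only on kinetics and SRT: S = K_s(1 + k_d θ_c) / [θ_c(Yk − k_d) − 1] = 72.9 × (1 + 0.0428 × 20.0) / [20.0 × (0.501 × 8.51 − 0.0428) − 1] = 135.3 / 83.41 = 1.622 mg/L.

S ≈ 1.62 mg/L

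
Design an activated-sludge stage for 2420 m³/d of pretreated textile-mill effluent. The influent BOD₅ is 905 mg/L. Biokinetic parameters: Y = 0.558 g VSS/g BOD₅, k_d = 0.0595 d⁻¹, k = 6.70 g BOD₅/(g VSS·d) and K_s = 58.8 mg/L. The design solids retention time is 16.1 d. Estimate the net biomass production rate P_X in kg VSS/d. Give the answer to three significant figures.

P_X ≈ 623 kg VSS/d

For a completely mixed reactor with recycle the Lawrence–McCarty relation gives S = K_s·(1 + k_d·θ_c) / [θ_c·(Y·k − k_d) − 1] = 58.8 × (1 + 0.0595 × 16.1) / [16.1 × (0.558 × 6.70 − 0.0595) − 1] = 115.1 / 58.23 = 1.977 mg/L.
Observed yield with endogenous decay: Y_obs = Y / (1 + k_d·θ_c) = 0.558 / (1 + 0.0595 × 16.1) = 0.558 / 1.958 = 0.2850 g VSS/g BOD₅.
ΔS = 905 − 1.98 = 903.0 mg/L, so the substrate removal rate is 2420 × 903.0/1000 = 2185 kg BOD₅/d.
Net biomass production P_X = Y_obs × Q·(S₀ − S) = 0.2850 × 2185 = 622.8 kg VSS/d.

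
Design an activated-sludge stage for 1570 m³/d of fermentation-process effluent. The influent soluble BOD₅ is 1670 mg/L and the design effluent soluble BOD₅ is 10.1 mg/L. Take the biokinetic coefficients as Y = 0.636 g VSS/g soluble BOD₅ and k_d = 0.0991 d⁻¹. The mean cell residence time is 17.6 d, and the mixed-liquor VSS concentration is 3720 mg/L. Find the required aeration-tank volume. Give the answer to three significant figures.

V ≈ 2860 m³

Steady-state biomass mass balance: V·X·(1 + k_d·θ_c) = Y·Q·(S₀ − S)·θ_c, so V = 0.636 × 1570 × (1670 − 10.1) × 17.6 / [3720 × (1 + 0.0991 × 17.6)] = 2.92×10^7 / 10208 = 2858 m³.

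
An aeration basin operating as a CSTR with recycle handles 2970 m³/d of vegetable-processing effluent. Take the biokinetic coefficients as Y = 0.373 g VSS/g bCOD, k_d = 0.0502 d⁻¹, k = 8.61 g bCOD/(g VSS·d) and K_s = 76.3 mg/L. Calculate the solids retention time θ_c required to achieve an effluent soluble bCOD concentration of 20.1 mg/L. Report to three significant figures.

Specific growth rate at S = 20.1 mg/L: μ = YkS/(K_s+S) = 0.373·8.61·20.1/(76.3+20.1) = 0.6696 d⁻¹.
Then 1/θ_c = μ − k_d = 0.6696 − 0.0502 = 0.6194 d⁻¹, giving θ_c = 1.614 d.

θ_c ≈ 1.61 d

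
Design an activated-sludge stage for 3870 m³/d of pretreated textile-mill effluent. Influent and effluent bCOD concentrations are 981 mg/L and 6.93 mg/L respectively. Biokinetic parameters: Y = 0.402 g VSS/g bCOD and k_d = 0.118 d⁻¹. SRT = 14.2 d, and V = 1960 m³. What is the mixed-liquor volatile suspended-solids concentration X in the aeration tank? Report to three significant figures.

X ≈ 4100 mg/L

Solving the biomass balance for X: X = Y Q (S₀−S) θ_c / [V (1+k_d θ_c)] = 0.402 × 3870 × (981 − 6.93) × 14.2 / [1960 × (1 + 0.118 × 14.2)] = 4103 mg/L.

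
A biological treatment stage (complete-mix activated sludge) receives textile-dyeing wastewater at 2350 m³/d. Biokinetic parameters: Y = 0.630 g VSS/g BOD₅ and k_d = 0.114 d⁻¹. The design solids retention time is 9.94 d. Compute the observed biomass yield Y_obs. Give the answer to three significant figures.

Y_obs = Y / (1 + k_d θ_c) = 0.630 / (1 + 0.114 × 9.94) = 0.630 / 2.133 = 0.2953.

Y_obs ≈ 0.295 g VSS/g BOD₅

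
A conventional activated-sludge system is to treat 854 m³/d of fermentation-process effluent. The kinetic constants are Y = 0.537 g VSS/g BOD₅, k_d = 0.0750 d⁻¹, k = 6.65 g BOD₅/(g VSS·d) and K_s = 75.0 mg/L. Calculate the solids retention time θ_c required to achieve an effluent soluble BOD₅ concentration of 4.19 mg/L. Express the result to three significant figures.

θ_c ≈ 8.78 d

At the target effluent, Y k S/(K_s+S) = 0.537×6.65×4.19/79.19 = 0.1889 d⁻¹.
Then 1/θ_c = μ − k_d = 0.1889 − 0.0750 = 0.1139 d⁻¹, giving θ_c = 8.776 d.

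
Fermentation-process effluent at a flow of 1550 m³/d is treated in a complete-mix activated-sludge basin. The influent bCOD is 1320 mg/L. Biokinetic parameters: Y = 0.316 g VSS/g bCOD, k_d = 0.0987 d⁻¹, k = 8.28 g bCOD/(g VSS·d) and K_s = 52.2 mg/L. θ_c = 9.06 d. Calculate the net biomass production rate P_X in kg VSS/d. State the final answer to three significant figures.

P_X ≈ 340 kg VSS/d

Effluent substrate depends only on kinetics and SRT: S = K_s(1 + k_d θ_c) / [θ_c(Yk − k_d) − 1] = 52.2 × (1 + 0.0987 × 9.06) / [9.06 × (0.316 × 8.28 − 0.0987) − 1] = 98.88 / 21.81 = 4.533 mg/L.
Y_obs = Y / (1 + k_d θ_c) = 0.316 / (1 + 0.0987 × 9.06) = 0.316 / 1.894 = 0.1668.
ΔS = 1320 − 4.53 = 1315 mg/L, so the substrate removal rate is 1550 × 1315/1000 = 2039 kg bCOD/d.
P_X = Y_obs · Q(S₀ − S) = 0.1668 × 2039 = 340.1 kg VSS/d.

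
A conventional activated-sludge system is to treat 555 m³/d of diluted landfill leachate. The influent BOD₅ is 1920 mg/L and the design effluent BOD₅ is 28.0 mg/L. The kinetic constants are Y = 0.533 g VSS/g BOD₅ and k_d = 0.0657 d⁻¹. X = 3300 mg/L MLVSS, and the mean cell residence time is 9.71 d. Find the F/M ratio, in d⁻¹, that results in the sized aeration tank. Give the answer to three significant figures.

Steady-state biomass mass balance: V·X·(1 + k_d·θ_c) = Y·Q·(S₀ − S)·θ_c, so V = 0.533 × 555 × (1920 − 28.0) × 9.71 / [3300 × (1 + 0.0657 × 9.71)] = 5.43×10^6 / 5405 = 1005 m³.
F/M = applied load / biomass = Q·S₀/(V·X) = 555 × 1920 / (1005 × 3300) = 0.3212 d⁻¹.

F/M ≈ 0.321 d⁻¹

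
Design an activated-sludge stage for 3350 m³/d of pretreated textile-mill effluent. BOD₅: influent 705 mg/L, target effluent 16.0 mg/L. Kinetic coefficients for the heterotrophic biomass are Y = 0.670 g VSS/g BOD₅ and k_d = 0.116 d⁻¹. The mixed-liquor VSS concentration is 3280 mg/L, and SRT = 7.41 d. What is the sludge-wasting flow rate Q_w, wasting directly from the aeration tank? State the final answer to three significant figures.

Q_w ≈ 254 m³/d

Steady-state biomass mass balance: V·X·(1 + k_d·θ_c) = Y·Q·(S₀ − S)·θ_c, so V = 0.670 × 3350 × (705 − 16.0) × 7.41 / [3280 × (1 + 0.116 × 7.41)] = 1.15×10^7 / 6099 = 1879 m³.
For wasting at MLVSS concentration, Q_w = V/θ_c = 1879/7.41 = 253.5 m³/d.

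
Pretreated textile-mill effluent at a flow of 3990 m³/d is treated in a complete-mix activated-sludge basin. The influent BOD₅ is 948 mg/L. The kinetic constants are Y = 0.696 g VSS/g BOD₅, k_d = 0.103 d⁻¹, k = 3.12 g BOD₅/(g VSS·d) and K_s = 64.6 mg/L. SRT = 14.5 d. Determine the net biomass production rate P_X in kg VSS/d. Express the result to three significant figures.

P_X ≈ 1050 kg VSS/d

From the Monod/SRT balance for a CMAS, S = K_s·(1+k_d θ_c)/[θ_c·(Y k − k_d) − 1] = 64.6 × (1 + 0.103 × 14.5) / [14.5 × (0.696 × 3.12 − 0.103) − 1] = 161.1 / 28.99 = 5.556 mg/L.
The observed yield is Y_obs = Y/(1 + k_d·θ_c) = 0.696 / (1 + 0.103 × 14.5) = 0.696 / 2.494 = 0.2791 g VSS per g BOD₅ removed.
Q·(S₀ − S) = 3990 × (948 − 5.56) × 10⁻³ = 3760 kg/d removed.
Net biomass production P_X = Y_obs × Q·(S₀ − S) = 0.2791 × 3760 = 1050 kg VSS/d.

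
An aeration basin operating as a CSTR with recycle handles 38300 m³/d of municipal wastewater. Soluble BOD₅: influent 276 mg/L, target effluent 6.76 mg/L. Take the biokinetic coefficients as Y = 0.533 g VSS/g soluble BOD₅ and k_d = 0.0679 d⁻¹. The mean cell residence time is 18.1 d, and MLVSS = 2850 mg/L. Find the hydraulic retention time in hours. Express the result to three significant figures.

τ ≈ 9.81 h

Rearranging the biomass balance for a CMAS with decay, V = Y·Q·ΔS·θ_c / [X·(1+k_d θ_c)] = 0.533 × 38300 × (276 − 6.76) × 18.1 / [2850 × (1 + 0.0679 × 18.1)] = 9.95×10^7 / 6353 = 15660 m³.
Hydraulic retention time τ = V/Q = 15660 / 38300 = 0.4089 d = 9.813 h.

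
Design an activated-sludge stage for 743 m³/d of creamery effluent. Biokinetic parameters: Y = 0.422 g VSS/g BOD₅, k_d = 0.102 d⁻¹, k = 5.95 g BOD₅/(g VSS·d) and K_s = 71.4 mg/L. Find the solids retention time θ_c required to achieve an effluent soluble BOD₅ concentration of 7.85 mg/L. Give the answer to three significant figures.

At the target effluent, Y k S/(K_s+S) = 0.422×5.95×7.85/79.25 = 0.2487 d⁻¹.
Then 1/θ_c = μ − k_d = 0.2487 − 0.102 = 0.1467 d⁻¹, giving θ_c = 6.816 d.

θ_c ≈ 6.82 d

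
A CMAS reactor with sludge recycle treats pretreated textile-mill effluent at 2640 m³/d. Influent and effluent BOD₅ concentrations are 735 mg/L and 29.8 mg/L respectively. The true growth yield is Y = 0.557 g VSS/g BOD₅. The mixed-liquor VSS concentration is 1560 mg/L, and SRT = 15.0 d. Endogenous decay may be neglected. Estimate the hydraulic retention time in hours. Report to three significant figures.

τ ≈ 90.6 h

With k_d = 0 the design equation reduces to V = Y Q (S₀−S) θ_c / X = 0.557 × 2640 × (735 − 29.8) × 15.0 / 1560 = 9971 m³.
Hydraulic retention time τ = V/Q = 9971 / 2640 = 3.777 d = 90.65 h.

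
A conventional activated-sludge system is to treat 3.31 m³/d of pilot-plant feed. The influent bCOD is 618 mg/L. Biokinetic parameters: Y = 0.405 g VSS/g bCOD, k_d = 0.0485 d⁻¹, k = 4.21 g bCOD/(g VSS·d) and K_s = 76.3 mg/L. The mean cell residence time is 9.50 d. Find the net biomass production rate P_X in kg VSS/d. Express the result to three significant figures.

Effluent substrate depends only on kinetics and SRT: S = K_s(1 + k_d θ_c) / [θ_c(Yk − k_d) − 1] = 76.3 × (1 + 0.0485 × 9.50) / [9.50 × (0.405 × 4.21 − 0.0485) − 1] = 111.5 / 14.74 = 7.563 mg/L.
Y_obs = Y / (1 + k_d θ_c) = 0.405 / (1 + 0.0485 × 9.50) = 0.405 / 1.461 = 0.2773.
ΔS = 618 − 7.56 = 610.4 mg/L, so the substrate removal rate is 3.31 × 610.4/1000 = 2.021 kg bCOD/d.
So the net sludge growth is P_X = 0.2773 × 2.021 = 0.5602 kg VSS/d.

P_X ≈ 0.560 kg VSS/d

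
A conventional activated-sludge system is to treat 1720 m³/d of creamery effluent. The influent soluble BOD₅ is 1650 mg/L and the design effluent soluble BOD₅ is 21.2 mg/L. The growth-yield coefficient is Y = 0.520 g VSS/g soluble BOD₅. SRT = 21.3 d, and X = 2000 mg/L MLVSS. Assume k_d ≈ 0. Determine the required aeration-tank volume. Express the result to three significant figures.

With k_d = 0 the design equation reduces to V = Y Q (S₀−S) θ_c / X = 0.520 × 1720 × (1650 − 21.2) × 21.3 / 2000 = 15515 m³.

V ≈ 15500 m³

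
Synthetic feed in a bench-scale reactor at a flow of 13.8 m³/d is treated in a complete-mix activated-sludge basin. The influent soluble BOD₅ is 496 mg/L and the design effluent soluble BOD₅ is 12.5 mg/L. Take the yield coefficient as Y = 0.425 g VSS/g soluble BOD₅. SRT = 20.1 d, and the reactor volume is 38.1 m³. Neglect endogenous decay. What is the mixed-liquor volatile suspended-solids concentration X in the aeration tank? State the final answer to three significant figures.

From V·X = Y·Q·(S₀ − S)·θ_c (decay neglected): X = 0.425 × 13.8 × (496 − 12.5) × 20.1 / 38.1 = 1496 mg/L.

X ≈ 1500 mg/L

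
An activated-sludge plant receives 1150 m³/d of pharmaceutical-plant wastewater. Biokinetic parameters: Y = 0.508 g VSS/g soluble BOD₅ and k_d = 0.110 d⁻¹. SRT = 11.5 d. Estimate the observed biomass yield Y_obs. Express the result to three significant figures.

Observed yield with endogenous decay: Y_obs = Y / (1 + k_d·θ_c) = 0.508 / (1 + 0.110 × 11.5) = 0.508 / 2.265 = 0.2243 g VSS/g soluble BOD₅.

Y_obs ≈ 0.224 g VSS/g soluble BOD₅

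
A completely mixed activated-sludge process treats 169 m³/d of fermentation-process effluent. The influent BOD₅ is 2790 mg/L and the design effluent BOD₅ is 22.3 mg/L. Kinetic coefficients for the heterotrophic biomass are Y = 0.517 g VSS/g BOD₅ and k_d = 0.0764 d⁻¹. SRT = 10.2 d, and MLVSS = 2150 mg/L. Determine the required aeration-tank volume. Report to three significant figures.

Rearranging the biomass balance for a CMAS with decay, V = Y·Q·ΔS·θ_c / [X·(1+k_d θ_c)] = 0.517 × 169 × (2790 − 22.3) × 10.2 / [2150 × (1 + 0.0764 × 10.2)] = 2.47×10^6 / 3825 = 644.8 m³.

V ≈ 645 m³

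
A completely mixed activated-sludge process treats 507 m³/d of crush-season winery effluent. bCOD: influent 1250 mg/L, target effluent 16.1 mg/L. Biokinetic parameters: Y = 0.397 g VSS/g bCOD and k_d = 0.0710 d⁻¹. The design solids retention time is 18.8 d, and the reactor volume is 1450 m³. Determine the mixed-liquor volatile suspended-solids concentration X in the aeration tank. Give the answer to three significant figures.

X ≈ 1380 mg/L

X = Y·Q·ΔS·θ_c / [V·(1 + k_d θ_c)] = 0.397 × 507 × (1250 − 16.1) × 18.8 / [1450 × (1 + 0.0710 × 18.8)] = 1379 mg/L.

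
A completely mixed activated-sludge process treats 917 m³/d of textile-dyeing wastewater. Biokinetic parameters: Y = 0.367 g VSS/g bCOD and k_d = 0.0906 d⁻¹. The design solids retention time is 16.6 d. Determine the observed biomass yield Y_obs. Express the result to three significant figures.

Y_obs ≈ 0.147 g VSS/g bCOD

Observed yield with endogenous decay: Y_obs = Y / (1 + k_d·θ_c) = 0.367 / (1 + 0.0906 × 16.6) = 0.367 / 2.504 = 0.1466 g VSS/g bCOD.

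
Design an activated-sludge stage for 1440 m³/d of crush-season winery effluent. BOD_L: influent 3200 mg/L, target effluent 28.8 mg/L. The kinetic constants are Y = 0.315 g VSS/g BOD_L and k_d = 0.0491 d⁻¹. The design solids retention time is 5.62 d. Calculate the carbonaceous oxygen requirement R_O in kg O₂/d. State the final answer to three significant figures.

Correct the yield for decay: Y_obs = Y/(1 + k_d θ_c) = 0.315 / (1 + 0.0491 × 5.62) = 0.315 / 1.276 = 0.2469.
ΔS = 3200 − 28.8 = 3171 mg/L, so the substrate removal rate is 1440 × 3171/1000 = 4567 kg BOD_L/d.
Biomass synthesised: P_X = Y_obs × 4567 = 1127 kg VSS/d.
Carbonaceous O₂ demand = substrate oxidised − cell-mass equivalent = 4567 − 1.42 × 1127 = 2966 kg O₂/d.

R_O ≈ 2970 kg O₂/d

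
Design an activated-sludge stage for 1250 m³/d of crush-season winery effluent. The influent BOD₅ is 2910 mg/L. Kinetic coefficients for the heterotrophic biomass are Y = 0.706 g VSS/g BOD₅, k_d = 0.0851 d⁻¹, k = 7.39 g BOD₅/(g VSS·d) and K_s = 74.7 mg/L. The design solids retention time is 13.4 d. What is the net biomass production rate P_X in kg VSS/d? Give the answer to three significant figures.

P_X ≈ 1200 kg VSS/d

For a completely mixed reactor with recycle the Lawrence–McCarty relation gives S = K_s·(1 + k_d·θ_c) / [θ_c·(Y·k − k_d) − 1] = 74.7 × (1 + 0.0851 × 13.4) / [13.4 × (0.706 × 7.39 − 0.0851) − 1] = 159.9 / 67.77 = 2.359 mg/L.
Y_obs = Y / (1 + k_d θ_c) = 0.706 / (1 + 0.0851 × 13.4) = 0.706 / 2.140 = 0.3299.
Q·(S₀ − S) = 1250 × (2910 − 2.36) × 10⁻³ = 3635 kg/d removed.
P_X = Y_obs · Q(S₀ − S) = 0.3299 × 3635 = 1199 kg VSS/d.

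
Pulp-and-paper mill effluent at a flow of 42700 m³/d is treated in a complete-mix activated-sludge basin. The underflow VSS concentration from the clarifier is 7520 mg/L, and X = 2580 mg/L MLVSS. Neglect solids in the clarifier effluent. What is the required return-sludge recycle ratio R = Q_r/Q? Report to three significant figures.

Mass balance around the secondary clarifier (neglecting effluent solids): R = X / (X_r − X) = 2580 / (7520 − 2580) = 0.5223.

R ≈ 0.522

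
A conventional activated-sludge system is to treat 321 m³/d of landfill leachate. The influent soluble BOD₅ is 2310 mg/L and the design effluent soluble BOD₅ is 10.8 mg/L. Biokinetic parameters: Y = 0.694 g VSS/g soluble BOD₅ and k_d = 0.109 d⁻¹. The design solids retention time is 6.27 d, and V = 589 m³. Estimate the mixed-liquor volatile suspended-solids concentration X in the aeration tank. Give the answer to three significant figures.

X = Y·Q·ΔS·θ_c / [V·(1 + k_d θ_c)] = 0.694 × 321 × (2310 − 10.8) × 6.27 / [589 × (1 + 0.109 × 6.27)] = 3239 mg/L.

X ≈ 3240 mg/L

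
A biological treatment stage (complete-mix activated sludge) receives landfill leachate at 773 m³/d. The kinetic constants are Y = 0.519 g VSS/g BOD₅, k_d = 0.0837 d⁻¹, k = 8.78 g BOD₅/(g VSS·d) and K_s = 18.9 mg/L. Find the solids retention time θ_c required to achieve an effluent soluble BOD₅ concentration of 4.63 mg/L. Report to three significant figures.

θ_c ≈ 1.23 d

Specific growth rate at S = 4.63 mg/L: μ = YkS/(K_s+S) = 0.519·8.78·4.63/(18.9+4.63) = 0.8966 d⁻¹.
Then 1/θ_c = μ − k_d = 0.8966 − 0.0837 = 0.8129 d⁻¹, giving θ_c = 1.230 d.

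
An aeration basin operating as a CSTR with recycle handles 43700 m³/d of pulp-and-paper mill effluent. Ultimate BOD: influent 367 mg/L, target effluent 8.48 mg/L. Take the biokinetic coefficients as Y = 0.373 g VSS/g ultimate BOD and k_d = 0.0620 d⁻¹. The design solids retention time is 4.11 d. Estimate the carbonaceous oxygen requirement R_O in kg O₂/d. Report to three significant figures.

R_O ≈ 9050 kg O₂/d

The observed yield is Y_obs = Y/(1 + k_d·θ_c) = 0.373 / (1 + 0.0620 × 4.11) = 0.373 / 1.255 = 0.2973 g VSS per g ultimate BOD removed.
ΔS = 367 − 8.48 = 358.5 mg/L, so the substrate removal rate is 43700 × 358.5/1000 = 15667 kg ultimate BOD/d.
Biomass synthesised: P_X = Y_obs × 15667 = 4657 kg VSS/d.
R_O = Q·ΔS − 1.42 P_X = 15667 − 6613 = 9054 kg O₂/d.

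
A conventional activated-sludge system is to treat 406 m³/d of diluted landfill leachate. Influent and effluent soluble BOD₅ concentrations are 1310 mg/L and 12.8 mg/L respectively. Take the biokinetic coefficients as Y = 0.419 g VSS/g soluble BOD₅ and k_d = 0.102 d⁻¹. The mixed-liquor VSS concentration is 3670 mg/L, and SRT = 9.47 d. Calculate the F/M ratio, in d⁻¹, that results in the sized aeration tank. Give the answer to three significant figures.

F/M ≈ 0.500 d⁻¹

Rearranging the biomass balance for a CMAS with decay, V = Y·Q·ΔS·θ_c / [X·(1+k_d θ_c)] = 0.419 × 406 × (1310 − 12.8) × 9.47 / [3670 × (1 + 0.102 × 9.47)] = 2.09×10^6 / 7215 = 289.6 m³.
Food-to-microorganism ratio F/M = Q S₀ / (V X) = 406 × 1310 / (289.6 × 3670) = 0.5003 d⁻¹.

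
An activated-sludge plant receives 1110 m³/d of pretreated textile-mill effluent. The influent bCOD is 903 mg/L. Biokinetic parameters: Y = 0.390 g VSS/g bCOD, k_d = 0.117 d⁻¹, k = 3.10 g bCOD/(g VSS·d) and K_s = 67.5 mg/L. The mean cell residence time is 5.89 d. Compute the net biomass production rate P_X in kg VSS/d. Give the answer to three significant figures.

From the Monod/SRT balance for a CMAS, S = K_s·(1+k_d θ_c)/[θ_c·(Y k − k_d) − 1] = 67.5 × (1 + 0.117 × 5.89) / [5.89 × (0.390 × 3.10 − 0.117) − 1] = 114.0 / 5.432 = 20.99 mg/L.
Y_obs = Y / (1 + k_d θ_c) = 0.390 / (1 + 0.117 × 5.89) = 0.390 / 1.689 = 0.2309.
Substrate removed = Q·(S₀ − S) = 1110 m³/d × (903 − 21.0) g/m³ = 9.79×10^5 g/d = 979.0 kg/d.
Net biomass production P_X = Y_obs × Q·(S₀ − S) = 0.2309 × 979.0 = 226.0 kg VSS/d.

P_X ≈ 226 kg VSS/d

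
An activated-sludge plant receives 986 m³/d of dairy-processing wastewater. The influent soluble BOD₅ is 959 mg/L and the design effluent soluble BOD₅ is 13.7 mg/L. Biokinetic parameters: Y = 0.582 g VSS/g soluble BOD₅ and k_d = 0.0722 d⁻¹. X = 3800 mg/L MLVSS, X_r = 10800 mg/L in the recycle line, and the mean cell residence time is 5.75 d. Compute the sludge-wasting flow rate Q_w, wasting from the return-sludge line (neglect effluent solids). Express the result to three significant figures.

Q_w ≈ 35.5 m³/d

Rearranging the biomass balance for a CMAS with decay, V = Y·Q·ΔS·θ_c / [X·(1+k_d θ_c)] = 0.582 × 986 × (959 − 13.7) × 5.75 / [3800 × (1 + 0.0722 × 5.75)] = 3.12×10^6 / 5378 = 580.0 m³.
Q_w = (V·X)/(θ_c X_r) = 580.0 × 3800 / (5.75 × 10800) = 35.49 m³/d.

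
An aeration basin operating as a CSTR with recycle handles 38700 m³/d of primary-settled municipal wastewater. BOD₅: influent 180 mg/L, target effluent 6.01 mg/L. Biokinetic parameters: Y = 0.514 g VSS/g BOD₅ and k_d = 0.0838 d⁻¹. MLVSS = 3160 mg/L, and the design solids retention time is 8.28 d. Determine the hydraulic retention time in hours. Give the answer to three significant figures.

τ ≈ 3.32 h

From the SRT design equation V = Y Q (S₀−S) θ_c / [X (1 + k_d θ_c)] = 0.514 × 38700 × (180 − 6.01) × 8.28 / [3160 × (1 + 0.0838 × 8.28)] = 2.87×10^7 / 5353 = 5354 m³.
τ = V/Q = 5354/38700 = 0.1383 d, or 3.320 h.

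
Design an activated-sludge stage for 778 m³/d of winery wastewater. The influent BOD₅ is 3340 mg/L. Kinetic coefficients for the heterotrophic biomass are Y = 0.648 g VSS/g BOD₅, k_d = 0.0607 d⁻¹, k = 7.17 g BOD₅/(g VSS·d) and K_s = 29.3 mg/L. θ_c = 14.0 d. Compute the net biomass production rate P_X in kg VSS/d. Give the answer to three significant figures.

P_X ≈ 910 kg VSS/d

For a completely mixed reactor with recycle the Lawrence–McCarty relation gives S = K_s·(1 + k_d·θ_c) / [θ_c·(Y·k − k_d) − 1] = 29.3 × (1 + 0.0607 × 14.0) / [14.0 × (0.648 × 7.17 − 0.0607) − 1] = 54.20 / 63.20 = 0.8576 mg/L.
The observed yield is Y_obs = Y/(1 + k_d·θ_c) = 0.648 / (1 + 0.0607 × 14.0) = 0.648 / 1.850 = 0.3503 g VSS per g BOD₅ removed.
Q·(S₀ − S) = 778 × (3340 − 0.858) × 10⁻³ = 2598 kg/d removed.
P_X = Y_obs · Q(S₀ − S) = 0.3503 × 2598 = 910.0 kg VSS/d.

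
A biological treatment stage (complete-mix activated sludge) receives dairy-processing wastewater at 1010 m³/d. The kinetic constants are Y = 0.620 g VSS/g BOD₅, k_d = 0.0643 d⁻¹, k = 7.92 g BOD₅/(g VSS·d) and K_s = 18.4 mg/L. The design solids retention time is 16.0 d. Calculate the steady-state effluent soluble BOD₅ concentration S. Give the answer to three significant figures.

For a completely mixed reactor with recycle the Lawrence–McCarty relation gives S = K_s·(1 + k_d·θ_c) / [θ_c·(Y·k − k_d) − 1] = 18.4 × (1 + 0.0643 × 16.0) / [16.0 × (0.620 × 7.92 − 0.0643) − 1] = 37.33 / 76.54 = 0.4877 mg/L.

S ≈ 0.488 mg/L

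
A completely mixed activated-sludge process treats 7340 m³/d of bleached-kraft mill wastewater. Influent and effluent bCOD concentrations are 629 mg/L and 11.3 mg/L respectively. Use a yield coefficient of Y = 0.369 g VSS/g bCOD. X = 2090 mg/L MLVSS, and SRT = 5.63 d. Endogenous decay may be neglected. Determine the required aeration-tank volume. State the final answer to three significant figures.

V ≈ 4510 m³

Biomass mass balance (decay neglected): V·X = Y·Q·(S₀ − S)·θ_c, so V = 0.369 × 7340 × (629 − 11.3) × 5.63 / 2090 = 4507 m³.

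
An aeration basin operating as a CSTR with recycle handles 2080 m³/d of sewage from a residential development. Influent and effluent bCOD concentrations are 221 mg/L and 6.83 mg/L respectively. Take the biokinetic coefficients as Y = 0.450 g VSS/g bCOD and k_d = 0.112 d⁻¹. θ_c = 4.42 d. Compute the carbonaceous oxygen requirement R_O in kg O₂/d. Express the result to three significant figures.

Observed yield with endogenous decay: Y_obs = Y / (1 + k_d·θ_c) = 0.450 / (1 + 0.112 × 4.42) = 0.450 / 1.495 = 0.3010 g VSS/g bCOD.
ΔS = 221 − 6.83 = 214.2 mg/L, so the substrate removal rate is 2080 × 214.2/1000 = 445.5 kg bCOD/d.
Net sludge production P_X = 0.3010 × 445.5 = 134.1 kg VSS/d.
R_O = Q·(S₀ − S) − 1.42·P_X = 445.5 − 1.42 × 134.1 = 255.1 kg O₂/d.

R_O ≈ 255 kg O₂/d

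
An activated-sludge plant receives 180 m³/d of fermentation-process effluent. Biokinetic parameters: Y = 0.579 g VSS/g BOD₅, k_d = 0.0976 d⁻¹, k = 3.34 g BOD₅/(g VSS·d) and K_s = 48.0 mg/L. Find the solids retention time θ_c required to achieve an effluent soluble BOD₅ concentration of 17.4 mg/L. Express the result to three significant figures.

θ_c ≈ 2.40 d

From 1/θ_c = Y·k·S/(K_s + S) − k_d: Y·k·S/(K_s+S) = 0.579 × 3.34 × 17.4 / (48.0 + 17.4) = 0.5145 d⁻¹.
Then 1/θ_c = μ − k_d = 0.5145 − 0.0976 = 0.4169 d⁻¹, giving θ_c = 2.399 d.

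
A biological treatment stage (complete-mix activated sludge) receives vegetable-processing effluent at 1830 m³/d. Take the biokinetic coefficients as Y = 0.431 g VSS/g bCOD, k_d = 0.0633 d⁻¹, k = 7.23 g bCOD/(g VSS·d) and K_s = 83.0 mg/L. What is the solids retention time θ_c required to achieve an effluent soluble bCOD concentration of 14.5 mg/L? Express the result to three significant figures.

θ_c ≈ 2.50 d

From 1/θ_c = Y·k·S/(K_s + S) − k_d: Y·k·S/(K_s+S) = 0.431 × 7.23 × 14.5 / (83.0 + 14.5) = 0.4634 d⁻¹.
1/θ_c = 0.4634 − 0.0633 = 0.4001 d⁻¹, so θ_c = 2.499 d.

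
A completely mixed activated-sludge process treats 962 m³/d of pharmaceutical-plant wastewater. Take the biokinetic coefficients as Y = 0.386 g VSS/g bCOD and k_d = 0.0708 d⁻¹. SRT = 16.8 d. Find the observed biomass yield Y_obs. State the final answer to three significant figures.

Y_obs ≈ 0.176 g VSS/g bCOD

Correct the yield for decay: Y_obs = Y/(1 + k_d θ_c) = 0.386 / (1 + 0.0708 × 16.8) = 0.386 / 2.189 = 0.1763.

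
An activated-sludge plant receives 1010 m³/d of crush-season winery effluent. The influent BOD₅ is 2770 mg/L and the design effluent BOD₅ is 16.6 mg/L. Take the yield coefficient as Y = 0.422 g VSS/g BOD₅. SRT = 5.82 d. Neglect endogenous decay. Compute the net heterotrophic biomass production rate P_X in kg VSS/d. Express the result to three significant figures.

P_X ≈ 1170 kg VSS/d

No decay correction is needed, so Y_obs = Y = 0.422.
ΔS = 2770 − 16.6 = 2753 mg/L, so the substrate removal rate is 1010 × 2753/1000 = 2781 kg BOD₅/d.
So the net sludge growth is P_X = 0.4220 × 2781 = 1174 kg VSS/d.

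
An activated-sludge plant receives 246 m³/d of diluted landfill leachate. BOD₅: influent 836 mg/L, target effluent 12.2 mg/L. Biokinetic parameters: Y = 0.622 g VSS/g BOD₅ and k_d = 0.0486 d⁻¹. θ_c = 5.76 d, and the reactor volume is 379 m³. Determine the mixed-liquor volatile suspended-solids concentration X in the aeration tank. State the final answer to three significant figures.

X ≈ 1500 mg/L

Solving the biomass balance for X: X = Y Q (S₀−S) θ_c / [V (1+k_d θ_c)] = 0.622 × 246 × (836 − 12.2) × 5.76 / [379 × (1 + 0.0486 × 5.76)] = 1497 mg/L.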